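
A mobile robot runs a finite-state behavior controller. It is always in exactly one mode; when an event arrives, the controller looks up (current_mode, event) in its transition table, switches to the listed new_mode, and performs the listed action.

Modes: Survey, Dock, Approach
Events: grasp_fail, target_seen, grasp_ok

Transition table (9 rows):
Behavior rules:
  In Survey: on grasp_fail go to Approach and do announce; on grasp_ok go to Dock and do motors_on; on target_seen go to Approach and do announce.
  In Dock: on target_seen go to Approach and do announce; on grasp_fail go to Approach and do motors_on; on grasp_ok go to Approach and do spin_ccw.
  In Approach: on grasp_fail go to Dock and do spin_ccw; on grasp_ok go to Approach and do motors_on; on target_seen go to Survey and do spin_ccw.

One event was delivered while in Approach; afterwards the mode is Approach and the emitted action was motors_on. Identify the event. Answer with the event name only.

try grasp_fail: (Approach, grasp_fail) → (Dock, spin_ccw)
try target_seen: (Approach, target_seen) → (Survey, spin_ccw)
try grasp_ok: (Approach, grasp_ok) → (Approach, motors_on)  ← matches

grasp_ok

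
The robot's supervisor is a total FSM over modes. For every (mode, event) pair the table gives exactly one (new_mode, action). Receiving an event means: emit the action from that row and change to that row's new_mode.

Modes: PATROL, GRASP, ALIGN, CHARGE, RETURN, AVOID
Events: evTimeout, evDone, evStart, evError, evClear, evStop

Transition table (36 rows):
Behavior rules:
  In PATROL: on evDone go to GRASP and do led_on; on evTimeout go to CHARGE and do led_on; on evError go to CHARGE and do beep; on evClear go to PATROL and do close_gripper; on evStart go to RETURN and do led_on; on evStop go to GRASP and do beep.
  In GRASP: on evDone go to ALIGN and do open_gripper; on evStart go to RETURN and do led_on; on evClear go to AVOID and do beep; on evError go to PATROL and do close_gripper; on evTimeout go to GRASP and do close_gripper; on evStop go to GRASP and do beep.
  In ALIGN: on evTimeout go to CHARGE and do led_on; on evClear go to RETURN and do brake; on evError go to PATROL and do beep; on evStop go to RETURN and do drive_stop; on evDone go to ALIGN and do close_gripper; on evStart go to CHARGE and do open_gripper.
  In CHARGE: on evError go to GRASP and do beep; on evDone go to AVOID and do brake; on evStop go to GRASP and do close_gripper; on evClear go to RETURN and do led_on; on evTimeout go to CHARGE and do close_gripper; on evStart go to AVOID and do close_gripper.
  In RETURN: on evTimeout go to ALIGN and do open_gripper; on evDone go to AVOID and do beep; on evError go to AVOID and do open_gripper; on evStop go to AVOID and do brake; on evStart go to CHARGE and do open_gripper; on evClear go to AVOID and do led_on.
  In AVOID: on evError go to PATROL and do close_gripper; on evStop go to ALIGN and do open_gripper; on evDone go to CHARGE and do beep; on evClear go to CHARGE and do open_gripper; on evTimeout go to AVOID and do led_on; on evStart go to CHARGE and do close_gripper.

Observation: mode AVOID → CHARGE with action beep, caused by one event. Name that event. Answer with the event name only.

try evTimeout: (AVOID, evTimeout) → (AVOID, led_on)
try evDone: (AVOID, evDone) → (CHARGE, beep)  ← matches
try evStart: (AVOID, evStart) → (CHARGE, close_gripper)
try evError: (AVOID, evError) → (PATROL, close_gripper)
try evClear: (AVOID, evClear) → (CHARGE, open_gripper)
try evStop: (AVOID, evStop) → (ALIGN, open_gripper)

evDone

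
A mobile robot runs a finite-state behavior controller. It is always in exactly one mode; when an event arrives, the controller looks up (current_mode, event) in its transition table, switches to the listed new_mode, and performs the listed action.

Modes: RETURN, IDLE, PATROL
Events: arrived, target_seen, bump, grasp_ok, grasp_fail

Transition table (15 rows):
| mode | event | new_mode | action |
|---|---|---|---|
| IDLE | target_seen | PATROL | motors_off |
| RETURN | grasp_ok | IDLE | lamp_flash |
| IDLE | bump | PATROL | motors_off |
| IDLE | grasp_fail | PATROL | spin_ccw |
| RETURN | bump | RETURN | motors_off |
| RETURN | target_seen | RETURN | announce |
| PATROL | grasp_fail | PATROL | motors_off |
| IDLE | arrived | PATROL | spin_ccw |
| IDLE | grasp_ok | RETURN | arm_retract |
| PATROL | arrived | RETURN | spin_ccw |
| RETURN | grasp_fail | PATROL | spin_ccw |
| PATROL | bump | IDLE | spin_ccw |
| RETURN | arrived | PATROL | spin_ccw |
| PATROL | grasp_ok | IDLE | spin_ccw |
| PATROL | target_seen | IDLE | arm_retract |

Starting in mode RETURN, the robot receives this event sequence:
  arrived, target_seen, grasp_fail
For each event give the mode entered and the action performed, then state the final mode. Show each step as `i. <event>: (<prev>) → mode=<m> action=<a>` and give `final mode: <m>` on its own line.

final mode: PATROL

1. arrived: (RETURN) → mode=PATROL action=spin_ccw
2. target_seen: (PATROL) → mode=IDLE action=arm_retract
3. grasp_fail: (IDLE) → mode=PATROL action=spin_ccw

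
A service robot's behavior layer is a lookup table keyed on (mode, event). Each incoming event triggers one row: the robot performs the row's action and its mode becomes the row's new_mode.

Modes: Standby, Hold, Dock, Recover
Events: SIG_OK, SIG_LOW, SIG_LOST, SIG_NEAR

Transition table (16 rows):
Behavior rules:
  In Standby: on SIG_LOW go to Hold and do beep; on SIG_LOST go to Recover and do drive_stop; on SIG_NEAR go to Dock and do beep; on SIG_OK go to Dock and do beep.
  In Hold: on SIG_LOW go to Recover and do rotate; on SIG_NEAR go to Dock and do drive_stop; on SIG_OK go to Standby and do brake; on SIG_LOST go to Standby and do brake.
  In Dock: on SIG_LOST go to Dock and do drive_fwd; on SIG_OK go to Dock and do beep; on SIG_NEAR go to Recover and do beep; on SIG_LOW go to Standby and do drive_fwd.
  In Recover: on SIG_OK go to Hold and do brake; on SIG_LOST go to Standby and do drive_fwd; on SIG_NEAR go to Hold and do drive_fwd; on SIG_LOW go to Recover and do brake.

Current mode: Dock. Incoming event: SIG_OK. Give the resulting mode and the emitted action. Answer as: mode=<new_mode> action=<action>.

mode=Dock action=beep

current mode = Dock; filter table to that mode:
  (Dock, SIG_LOST) → (Dock, drive_fwd)
  (Dock, SIG_OK) → (Dock, beep)  ← event matches
  (Dock, SIG_NEAR) → (Recover, beep)
  (Dock, SIG_LOW) → (Standby, drive_fwd)
event = SIG_OK selects (Dock, beep)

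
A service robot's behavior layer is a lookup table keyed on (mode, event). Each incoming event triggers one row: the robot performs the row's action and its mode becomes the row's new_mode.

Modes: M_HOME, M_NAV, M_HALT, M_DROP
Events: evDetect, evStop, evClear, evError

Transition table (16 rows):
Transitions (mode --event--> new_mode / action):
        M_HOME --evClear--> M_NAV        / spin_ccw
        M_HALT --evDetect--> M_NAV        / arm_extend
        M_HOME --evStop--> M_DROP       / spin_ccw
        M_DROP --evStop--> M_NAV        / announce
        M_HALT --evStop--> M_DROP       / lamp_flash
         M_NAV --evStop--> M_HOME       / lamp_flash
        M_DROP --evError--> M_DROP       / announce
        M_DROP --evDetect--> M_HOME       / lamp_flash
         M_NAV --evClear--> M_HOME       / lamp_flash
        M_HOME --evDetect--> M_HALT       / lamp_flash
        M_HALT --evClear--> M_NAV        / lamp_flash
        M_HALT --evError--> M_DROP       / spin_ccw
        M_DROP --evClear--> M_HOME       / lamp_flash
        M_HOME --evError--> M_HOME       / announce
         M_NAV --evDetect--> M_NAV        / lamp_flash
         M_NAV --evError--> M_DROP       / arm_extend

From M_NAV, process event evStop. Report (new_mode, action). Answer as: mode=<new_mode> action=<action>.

mode=M_HOME action=lamp_flash

current mode = M_NAV; filter table to that mode:
  (M_NAV, evStop) → (M_HOME, lamp_flash)  ← event matches
  (M_NAV, evClear) → (M_HOME, lamp_flash)
  (M_NAV, evDetect) → (M_NAV, lamp_flash)
  (M_NAV, evError) → (M_DROP, arm_extend)
event = evStop selects (M_HOME, lamp_flash)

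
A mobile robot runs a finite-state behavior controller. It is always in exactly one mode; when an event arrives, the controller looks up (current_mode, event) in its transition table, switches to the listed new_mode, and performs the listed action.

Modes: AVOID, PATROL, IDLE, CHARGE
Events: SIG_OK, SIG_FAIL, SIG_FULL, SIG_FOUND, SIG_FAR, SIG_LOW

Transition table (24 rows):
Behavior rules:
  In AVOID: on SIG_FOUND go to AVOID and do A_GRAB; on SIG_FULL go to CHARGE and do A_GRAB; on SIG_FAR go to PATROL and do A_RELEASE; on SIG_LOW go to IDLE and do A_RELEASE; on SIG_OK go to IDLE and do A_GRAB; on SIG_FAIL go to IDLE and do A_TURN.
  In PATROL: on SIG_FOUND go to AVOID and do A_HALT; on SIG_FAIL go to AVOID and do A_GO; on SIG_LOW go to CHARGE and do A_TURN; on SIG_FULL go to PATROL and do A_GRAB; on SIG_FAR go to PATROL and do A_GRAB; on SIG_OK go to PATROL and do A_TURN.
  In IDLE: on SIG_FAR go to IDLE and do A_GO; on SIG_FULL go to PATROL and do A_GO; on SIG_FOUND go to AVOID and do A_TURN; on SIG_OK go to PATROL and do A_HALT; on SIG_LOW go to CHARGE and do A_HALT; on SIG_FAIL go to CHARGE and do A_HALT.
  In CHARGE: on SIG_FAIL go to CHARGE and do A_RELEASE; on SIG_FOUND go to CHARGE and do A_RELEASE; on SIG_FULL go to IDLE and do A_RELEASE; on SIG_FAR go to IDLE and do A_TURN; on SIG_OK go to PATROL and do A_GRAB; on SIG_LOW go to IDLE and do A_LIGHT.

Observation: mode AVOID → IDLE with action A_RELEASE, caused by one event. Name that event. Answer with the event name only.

try SIG_OK: (AVOID, SIG_OK) → (IDLE, A_GRAB)
try SIG_FAIL: (AVOID, SIG_FAIL) → (IDLE, A_TURN)
try SIG_FULL: (AVOID, SIG_FULL) → (CHARGE, A_GRAB)
try SIG_FOUND: (AVOID, SIG_FOUND) → (AVOID, A_GRAB)
try SIG_FAR: (AVOID, SIG_FAR) → (PATROL, A_RELEASE)
try SIG_LOW: (AVOID, SIG_LOW) → (IDLE, A_RELEASE)  ← matches

SIG_LOW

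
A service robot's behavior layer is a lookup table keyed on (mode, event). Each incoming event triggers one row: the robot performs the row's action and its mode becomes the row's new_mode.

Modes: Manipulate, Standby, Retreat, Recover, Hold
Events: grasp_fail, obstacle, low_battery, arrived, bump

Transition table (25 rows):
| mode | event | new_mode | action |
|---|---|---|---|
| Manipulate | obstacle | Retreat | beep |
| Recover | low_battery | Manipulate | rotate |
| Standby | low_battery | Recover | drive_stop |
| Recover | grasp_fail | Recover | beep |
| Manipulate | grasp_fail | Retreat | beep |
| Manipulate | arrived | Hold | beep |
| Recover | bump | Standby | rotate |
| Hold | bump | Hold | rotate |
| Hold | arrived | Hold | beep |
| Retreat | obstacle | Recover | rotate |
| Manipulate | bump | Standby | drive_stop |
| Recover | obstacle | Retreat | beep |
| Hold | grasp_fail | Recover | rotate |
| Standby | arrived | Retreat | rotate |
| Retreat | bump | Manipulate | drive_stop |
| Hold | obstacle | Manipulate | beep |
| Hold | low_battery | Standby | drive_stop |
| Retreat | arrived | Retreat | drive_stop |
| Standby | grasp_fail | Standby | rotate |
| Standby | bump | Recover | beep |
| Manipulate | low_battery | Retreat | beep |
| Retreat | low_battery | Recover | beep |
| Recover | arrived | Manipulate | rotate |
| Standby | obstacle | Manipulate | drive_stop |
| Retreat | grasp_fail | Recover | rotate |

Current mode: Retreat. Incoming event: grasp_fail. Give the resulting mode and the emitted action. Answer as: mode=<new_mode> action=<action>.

current mode = Retreat; filter table to that mode:
  (Retreat, obstacle) → (Recover, rotate)
  (Retreat, bump) → (Manipulate, drive_stop)
  (Retreat, arrived) → (Retreat, drive_stop)
  (Retreat, low_battery) → (Recover, beep)
  (Retreat, grasp_fail) → (Recover, rotate)  ← event matches
event = grasp_fail selects (Recover, rotate)

mode=Recover action=rotate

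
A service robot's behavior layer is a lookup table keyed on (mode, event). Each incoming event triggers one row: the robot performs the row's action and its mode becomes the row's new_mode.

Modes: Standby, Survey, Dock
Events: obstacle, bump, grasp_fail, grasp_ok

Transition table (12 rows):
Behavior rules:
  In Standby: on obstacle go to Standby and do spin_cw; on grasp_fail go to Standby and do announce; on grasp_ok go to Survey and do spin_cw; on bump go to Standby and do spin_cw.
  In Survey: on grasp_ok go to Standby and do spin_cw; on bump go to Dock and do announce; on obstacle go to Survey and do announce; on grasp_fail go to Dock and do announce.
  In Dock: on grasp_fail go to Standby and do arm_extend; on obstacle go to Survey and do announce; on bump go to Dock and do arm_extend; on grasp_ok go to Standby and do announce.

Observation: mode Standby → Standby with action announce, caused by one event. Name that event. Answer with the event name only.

grasp_fail

try obstacle: (Standby, obstacle) → (Standby, spin_cw)
try bump: (Standby, bump) → (Standby, spin_cw)
try grasp_fail: (Standby, grasp_fail) → (Standby, announce)  ← matches
try grasp_ok: (Standby, grasp_ok) → (Survey, spin_cw)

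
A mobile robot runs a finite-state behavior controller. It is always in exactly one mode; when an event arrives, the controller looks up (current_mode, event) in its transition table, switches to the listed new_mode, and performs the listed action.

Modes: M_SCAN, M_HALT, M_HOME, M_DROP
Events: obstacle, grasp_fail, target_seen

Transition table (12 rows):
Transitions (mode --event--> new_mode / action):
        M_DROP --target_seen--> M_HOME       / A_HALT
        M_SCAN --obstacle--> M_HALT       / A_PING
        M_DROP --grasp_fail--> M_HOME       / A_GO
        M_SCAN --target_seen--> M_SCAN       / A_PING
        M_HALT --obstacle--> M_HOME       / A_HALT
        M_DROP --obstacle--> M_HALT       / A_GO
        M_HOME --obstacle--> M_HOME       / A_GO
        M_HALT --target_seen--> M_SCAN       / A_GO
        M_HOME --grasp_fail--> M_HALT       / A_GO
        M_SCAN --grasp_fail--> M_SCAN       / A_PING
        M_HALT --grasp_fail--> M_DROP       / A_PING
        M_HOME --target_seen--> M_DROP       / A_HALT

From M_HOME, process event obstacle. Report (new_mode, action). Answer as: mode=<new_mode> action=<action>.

current mode = M_HOME; filter table to that mode:
  (M_HOME, obstacle) → (M_HOME, A_GO)  ← event matches
  (M_HOME, grasp_fail) → (M_HALT, A_GO)
  (M_HOME, target_seen) → (M_DROP, A_HALT)
event = obstacle selects (M_HOME, A_GO)

mode=M_HOME action=A_GO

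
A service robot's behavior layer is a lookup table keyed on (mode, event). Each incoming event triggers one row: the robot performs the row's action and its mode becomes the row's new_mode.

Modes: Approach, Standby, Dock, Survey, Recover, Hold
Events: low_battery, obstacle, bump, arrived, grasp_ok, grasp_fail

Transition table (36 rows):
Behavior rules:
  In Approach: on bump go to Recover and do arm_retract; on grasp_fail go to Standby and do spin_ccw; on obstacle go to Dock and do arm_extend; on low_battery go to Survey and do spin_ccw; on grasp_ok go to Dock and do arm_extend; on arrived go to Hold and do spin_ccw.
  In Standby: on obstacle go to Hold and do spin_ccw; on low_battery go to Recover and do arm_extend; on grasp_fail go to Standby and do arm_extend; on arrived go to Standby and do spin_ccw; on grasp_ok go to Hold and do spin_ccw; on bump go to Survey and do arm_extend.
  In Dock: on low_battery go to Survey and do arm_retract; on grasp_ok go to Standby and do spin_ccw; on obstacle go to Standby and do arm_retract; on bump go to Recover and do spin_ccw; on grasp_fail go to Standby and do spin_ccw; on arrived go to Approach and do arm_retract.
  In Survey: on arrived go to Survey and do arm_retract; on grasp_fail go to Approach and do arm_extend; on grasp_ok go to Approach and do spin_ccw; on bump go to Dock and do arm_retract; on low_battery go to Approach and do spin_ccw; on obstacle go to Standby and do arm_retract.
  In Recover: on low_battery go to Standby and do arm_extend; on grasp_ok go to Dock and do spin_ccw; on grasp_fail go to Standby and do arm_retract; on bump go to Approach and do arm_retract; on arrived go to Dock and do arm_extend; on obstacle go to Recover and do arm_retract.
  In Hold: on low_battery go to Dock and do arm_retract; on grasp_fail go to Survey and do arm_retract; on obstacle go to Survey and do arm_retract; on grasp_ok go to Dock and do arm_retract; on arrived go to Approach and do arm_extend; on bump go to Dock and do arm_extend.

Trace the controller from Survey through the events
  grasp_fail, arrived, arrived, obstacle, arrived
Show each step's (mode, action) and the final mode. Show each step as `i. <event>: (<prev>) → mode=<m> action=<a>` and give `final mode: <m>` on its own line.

1. grasp_fail: (Survey) → mode=Approach action=arm_extend
2. arrived: (Approach) → mode=Hold action=spin_ccw
3. arrived: (Hold) → mode=Approach action=arm_extend
4. obstacle: (Approach) → mode=Dock action=arm_extend
5. arrived: (Dock) → mode=Approach action=arm_retract

final mode: Approach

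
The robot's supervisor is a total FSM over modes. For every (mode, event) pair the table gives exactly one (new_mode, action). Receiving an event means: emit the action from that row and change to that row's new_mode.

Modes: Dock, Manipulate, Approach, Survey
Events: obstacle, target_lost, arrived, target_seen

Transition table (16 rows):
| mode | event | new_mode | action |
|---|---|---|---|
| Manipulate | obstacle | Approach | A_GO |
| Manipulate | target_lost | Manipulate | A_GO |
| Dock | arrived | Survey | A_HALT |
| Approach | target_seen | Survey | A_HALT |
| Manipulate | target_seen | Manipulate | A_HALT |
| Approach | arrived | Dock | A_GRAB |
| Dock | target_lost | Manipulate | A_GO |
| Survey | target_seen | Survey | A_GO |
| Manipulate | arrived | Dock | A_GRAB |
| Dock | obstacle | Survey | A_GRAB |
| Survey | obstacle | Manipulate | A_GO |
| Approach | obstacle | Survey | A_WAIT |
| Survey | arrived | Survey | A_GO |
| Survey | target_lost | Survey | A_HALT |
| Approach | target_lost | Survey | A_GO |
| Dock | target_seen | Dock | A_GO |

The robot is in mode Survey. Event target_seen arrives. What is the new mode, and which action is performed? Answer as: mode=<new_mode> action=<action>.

mode=Survey action=A_GO

current mode = Survey; filter table to that mode:
  (Survey, target_seen) → (Survey, A_GO)  ← event matches
  (Survey, obstacle) → (Manipulate, A_GO)
  (Survey, arrived) → (Survey, A_GO)
  (Survey, target_lost) → (Survey, A_HALT)
event = target_seen selects (Survey, A_GO)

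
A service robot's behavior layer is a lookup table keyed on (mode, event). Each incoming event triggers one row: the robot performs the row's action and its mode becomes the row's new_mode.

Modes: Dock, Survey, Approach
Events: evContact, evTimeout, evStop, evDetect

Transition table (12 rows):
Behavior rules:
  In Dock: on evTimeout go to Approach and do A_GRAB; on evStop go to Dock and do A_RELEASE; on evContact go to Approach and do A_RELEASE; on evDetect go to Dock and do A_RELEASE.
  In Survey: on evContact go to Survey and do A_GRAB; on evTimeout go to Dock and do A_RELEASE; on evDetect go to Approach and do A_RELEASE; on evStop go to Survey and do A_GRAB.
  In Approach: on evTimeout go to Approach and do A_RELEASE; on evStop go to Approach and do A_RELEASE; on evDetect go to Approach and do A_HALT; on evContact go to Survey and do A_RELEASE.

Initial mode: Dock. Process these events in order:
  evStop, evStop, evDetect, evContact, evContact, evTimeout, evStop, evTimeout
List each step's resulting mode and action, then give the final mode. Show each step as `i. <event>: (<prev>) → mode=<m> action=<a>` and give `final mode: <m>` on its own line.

1. evStop: (Dock) → mode=Dock action=A_RELEASE
2. evStop: (Dock) → mode=Dock action=A_RELEASE
3. evDetect: (Dock) → mode=Dock action=A_RELEASE
4. evContact: (Dock) → mode=Approach action=A_RELEASE
5. evContact: (Approach) → mode=Survey action=A_RELEASE
6. evTimeout: (Survey) → mode=Dock action=A_RELEASE
7. evStop: (Dock) → mode=Dock action=A_RELEASE
8. evTimeout: (Dock) → mode=Approach action=A_GRAB

final mode: Approach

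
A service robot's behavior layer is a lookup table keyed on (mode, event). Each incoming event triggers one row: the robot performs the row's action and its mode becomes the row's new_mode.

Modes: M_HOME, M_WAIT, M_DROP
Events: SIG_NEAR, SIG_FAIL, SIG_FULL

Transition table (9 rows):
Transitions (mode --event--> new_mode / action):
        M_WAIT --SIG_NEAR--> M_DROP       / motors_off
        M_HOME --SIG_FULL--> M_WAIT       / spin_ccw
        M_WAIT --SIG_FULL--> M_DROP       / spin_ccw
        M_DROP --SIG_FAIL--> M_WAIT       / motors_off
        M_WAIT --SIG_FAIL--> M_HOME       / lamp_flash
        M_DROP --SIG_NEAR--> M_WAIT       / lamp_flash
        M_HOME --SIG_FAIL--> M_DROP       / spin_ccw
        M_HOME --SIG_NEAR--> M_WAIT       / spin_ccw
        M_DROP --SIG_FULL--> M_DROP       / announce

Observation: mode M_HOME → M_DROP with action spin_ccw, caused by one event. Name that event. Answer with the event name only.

SIG_FAIL

try SIG_NEAR: (M_HOME, SIG_NEAR) → (M_WAIT, spin_ccw)
try SIG_FAIL: (M_HOME, SIG_FAIL) → (M_DROP, spin_ccw)  ← matches
try SIG_FULL: (M_HOME, SIG_FULL) → (M_WAIT, spin_ccw)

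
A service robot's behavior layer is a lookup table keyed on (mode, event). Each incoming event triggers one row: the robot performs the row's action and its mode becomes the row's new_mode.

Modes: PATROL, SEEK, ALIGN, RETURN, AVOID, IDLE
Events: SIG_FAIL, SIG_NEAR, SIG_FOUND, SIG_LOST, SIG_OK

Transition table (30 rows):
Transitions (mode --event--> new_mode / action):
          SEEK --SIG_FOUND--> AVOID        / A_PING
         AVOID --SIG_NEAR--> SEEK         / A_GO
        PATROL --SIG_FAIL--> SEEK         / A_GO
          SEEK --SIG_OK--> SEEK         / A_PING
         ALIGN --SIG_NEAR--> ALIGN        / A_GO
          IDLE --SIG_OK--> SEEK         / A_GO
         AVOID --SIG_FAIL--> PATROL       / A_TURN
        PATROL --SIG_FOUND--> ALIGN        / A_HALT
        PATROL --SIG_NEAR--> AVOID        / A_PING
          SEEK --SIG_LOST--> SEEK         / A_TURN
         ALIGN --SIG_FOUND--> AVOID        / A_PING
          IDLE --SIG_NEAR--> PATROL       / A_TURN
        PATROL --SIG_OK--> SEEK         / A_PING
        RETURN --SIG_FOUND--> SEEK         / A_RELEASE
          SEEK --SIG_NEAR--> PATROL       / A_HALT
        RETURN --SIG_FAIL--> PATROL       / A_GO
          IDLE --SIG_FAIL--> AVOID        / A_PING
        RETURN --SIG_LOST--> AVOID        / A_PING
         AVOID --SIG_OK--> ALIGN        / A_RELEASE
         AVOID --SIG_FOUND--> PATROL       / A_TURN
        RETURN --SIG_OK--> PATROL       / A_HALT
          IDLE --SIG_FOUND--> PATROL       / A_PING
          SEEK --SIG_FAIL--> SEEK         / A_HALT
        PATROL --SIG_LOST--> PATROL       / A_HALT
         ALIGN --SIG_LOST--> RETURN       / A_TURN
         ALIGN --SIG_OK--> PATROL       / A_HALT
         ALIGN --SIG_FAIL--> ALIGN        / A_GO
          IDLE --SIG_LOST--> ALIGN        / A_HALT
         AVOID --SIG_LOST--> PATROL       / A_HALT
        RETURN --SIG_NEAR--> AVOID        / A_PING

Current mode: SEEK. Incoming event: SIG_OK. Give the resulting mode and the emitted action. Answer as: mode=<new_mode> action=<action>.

mode=SEEK action=A_PING

current mode = SEEK; filter table to that mode:
  (SEEK, SIG_FOUND) → (AVOID, A_PING)
  (SEEK, SIG_OK) → (SEEK, A_PING)  ← event matches
  (SEEK, SIG_LOST) → (SEEK, A_TURN)
  (SEEK, SIG_NEAR) → (PATROL, A_HALT)
  (SEEK, SIG_FAIL) → (SEEK, A_HALT)
event = SIG_OK selects (SEEK, A_PING)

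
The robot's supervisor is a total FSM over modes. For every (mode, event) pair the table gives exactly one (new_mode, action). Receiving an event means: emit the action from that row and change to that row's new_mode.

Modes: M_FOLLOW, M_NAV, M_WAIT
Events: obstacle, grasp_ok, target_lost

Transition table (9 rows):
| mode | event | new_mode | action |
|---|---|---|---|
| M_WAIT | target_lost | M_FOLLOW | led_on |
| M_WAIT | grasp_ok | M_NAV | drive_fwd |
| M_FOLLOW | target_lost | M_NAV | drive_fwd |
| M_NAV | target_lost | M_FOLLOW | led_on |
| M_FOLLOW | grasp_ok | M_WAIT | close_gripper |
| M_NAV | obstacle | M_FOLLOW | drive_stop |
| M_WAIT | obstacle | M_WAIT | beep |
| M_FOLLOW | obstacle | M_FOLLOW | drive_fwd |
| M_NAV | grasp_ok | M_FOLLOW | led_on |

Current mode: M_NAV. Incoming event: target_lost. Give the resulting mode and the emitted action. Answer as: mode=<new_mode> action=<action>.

mode=M_FOLLOW action=led_on

current mode = M_NAV; filter table to that mode:
  (M_NAV, target_lost) → (M_FOLLOW, led_on)  ← event matches
  (M_NAV, obstacle) → (M_FOLLOW, drive_stop)
  (M_NAV, grasp_ok) → (M_FOLLOW, led_on)
event = target_lost selects (M_FOLLOW, led_on)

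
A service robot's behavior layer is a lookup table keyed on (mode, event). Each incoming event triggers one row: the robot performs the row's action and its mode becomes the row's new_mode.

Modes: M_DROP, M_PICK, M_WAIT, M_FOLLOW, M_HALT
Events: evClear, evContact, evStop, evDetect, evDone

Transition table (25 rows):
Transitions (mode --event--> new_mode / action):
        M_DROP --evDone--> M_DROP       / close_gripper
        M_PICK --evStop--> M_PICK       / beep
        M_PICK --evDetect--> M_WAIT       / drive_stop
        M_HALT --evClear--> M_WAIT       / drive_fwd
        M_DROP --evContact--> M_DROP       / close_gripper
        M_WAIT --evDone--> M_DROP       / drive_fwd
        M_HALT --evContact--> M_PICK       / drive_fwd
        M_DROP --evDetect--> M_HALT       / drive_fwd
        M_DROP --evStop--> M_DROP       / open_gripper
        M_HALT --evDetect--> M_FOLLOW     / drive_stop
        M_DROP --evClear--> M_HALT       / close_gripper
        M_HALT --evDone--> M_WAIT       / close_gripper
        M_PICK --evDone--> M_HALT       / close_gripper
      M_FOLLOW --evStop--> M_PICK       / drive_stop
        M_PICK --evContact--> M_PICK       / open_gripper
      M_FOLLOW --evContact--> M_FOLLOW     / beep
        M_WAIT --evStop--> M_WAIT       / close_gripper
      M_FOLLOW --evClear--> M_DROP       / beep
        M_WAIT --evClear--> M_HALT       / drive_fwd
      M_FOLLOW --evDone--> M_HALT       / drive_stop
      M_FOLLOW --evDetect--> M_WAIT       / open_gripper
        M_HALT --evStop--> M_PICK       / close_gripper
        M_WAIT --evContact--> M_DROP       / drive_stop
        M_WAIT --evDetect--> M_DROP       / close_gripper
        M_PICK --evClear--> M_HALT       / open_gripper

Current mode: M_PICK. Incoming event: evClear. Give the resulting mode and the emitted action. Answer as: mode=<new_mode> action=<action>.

mode=M_HALT action=open_gripper

current mode = M_PICK; filter table to that mode:
  (M_PICK, evStop) → (M_PICK, beep)
  (M_PICK, evDetect) → (M_WAIT, drive_stop)
  (M_PICK, evDone) → (M_HALT, close_gripper)
  (M_PICK, evContact) → (M_PICK, open_gripper)
  (M_PICK, evClear) → (M_HALT, open_gripper)  ← event matches
event = evClear selects (M_HALT, open_gripper)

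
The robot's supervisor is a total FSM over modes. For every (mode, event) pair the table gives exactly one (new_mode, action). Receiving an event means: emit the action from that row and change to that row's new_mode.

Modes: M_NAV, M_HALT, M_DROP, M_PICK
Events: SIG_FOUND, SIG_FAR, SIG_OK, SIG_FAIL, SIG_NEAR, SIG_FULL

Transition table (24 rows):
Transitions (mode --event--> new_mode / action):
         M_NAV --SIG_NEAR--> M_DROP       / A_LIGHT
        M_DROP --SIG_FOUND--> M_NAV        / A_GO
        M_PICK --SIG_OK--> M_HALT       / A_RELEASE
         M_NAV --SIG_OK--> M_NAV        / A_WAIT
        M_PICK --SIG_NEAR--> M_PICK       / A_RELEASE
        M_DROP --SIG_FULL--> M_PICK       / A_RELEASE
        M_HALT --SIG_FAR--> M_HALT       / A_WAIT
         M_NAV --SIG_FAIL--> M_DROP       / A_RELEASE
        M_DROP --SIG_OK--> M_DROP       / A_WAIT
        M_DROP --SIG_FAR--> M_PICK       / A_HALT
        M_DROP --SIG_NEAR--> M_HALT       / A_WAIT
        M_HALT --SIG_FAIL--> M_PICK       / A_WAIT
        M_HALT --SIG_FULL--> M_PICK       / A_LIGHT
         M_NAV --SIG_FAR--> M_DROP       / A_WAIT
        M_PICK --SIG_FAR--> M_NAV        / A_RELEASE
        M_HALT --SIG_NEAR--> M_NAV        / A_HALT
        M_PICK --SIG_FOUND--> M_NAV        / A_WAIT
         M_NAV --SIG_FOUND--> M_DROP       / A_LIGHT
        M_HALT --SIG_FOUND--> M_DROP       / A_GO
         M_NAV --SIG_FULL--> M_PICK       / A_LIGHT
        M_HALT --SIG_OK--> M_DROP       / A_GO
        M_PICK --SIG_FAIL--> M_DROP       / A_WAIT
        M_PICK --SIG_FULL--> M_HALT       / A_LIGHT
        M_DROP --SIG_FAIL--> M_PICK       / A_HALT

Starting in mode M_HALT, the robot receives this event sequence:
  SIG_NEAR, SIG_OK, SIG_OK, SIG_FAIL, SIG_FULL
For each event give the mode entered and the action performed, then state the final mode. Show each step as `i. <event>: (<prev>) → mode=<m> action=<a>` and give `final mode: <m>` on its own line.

final mode: M_PICK

1. SIG_NEAR: (M_HALT) → mode=M_NAV action=A_HALT
2. SIG_OK: (M_NAV) → mode=M_NAV action=A_WAIT
3. SIG_OK: (M_NAV) → mode=M_NAV action=A_WAIT
4. SIG_FAIL: (M_NAV) → mode=M_DROP action=A_RELEASE
5. SIG_FULL: (M_DROP) → mode=M_PICK action=A_RELEASE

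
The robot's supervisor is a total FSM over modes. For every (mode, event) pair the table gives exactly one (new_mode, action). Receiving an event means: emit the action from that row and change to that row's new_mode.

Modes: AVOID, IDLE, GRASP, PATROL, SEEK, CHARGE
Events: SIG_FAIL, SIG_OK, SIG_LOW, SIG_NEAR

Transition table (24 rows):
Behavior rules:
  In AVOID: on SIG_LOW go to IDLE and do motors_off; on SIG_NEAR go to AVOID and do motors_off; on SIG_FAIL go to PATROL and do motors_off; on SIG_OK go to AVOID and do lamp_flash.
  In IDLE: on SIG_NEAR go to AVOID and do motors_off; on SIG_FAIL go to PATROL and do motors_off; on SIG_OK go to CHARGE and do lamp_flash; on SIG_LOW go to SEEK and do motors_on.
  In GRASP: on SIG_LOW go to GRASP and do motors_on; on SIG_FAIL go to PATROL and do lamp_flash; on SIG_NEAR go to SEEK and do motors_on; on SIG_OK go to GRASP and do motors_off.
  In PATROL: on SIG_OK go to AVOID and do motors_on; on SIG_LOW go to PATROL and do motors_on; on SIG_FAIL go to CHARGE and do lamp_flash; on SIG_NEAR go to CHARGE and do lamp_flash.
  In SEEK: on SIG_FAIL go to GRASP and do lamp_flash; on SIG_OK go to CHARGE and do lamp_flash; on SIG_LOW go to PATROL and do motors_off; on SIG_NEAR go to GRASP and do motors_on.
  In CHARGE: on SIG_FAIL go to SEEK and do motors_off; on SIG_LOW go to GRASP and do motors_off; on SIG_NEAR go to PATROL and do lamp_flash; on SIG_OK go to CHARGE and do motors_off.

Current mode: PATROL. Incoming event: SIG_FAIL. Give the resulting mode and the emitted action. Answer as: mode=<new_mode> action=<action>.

mode=CHARGE action=lamp_flash

current mode = PATROL; filter table to that mode:
  (PATROL, SIG_OK) → (AVOID, motors_on)
  (PATROL, SIG_LOW) → (PATROL, motors_on)
  (PATROL, SIG_FAIL) → (CHARGE, lamp_flash)  ← event matches
  (PATROL, SIG_NEAR) → (CHARGE, lamp_flash)
event = SIG_FAIL selects (CHARGE, lamp_flash)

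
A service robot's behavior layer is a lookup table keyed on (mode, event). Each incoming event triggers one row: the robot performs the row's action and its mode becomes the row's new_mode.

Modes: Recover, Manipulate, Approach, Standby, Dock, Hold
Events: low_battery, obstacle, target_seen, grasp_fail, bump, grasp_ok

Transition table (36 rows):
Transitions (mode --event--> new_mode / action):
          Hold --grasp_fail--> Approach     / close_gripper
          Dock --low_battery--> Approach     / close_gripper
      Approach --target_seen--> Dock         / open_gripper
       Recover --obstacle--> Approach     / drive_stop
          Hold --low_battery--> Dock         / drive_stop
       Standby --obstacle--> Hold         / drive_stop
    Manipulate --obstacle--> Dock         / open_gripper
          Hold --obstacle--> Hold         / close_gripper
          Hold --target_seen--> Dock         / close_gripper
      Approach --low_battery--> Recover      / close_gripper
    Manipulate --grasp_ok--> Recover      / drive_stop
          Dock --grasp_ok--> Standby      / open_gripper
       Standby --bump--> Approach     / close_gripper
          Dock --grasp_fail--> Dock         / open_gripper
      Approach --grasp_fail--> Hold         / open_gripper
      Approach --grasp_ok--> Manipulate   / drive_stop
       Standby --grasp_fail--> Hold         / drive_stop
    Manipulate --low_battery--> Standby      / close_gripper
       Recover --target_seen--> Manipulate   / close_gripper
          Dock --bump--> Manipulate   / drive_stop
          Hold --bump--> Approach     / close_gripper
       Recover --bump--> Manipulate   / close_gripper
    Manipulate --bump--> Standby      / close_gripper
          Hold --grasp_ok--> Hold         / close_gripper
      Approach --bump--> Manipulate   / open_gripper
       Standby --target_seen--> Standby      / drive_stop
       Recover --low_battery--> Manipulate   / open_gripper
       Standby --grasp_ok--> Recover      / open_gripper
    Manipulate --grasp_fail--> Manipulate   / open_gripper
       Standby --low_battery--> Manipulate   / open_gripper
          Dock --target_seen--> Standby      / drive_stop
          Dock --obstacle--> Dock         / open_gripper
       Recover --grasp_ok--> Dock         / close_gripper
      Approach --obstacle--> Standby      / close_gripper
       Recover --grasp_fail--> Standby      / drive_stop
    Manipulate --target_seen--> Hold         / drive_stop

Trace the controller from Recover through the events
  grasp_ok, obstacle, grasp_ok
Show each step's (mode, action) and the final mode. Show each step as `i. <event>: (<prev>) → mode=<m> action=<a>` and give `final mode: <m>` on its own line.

final mode: Standby

1. grasp_ok: (Recover) → mode=Dock action=close_gripper
2. obstacle: (Dock) → mode=Dock action=open_gripper
3. grasp_ok: (Dock) → mode=Standby action=open_gripper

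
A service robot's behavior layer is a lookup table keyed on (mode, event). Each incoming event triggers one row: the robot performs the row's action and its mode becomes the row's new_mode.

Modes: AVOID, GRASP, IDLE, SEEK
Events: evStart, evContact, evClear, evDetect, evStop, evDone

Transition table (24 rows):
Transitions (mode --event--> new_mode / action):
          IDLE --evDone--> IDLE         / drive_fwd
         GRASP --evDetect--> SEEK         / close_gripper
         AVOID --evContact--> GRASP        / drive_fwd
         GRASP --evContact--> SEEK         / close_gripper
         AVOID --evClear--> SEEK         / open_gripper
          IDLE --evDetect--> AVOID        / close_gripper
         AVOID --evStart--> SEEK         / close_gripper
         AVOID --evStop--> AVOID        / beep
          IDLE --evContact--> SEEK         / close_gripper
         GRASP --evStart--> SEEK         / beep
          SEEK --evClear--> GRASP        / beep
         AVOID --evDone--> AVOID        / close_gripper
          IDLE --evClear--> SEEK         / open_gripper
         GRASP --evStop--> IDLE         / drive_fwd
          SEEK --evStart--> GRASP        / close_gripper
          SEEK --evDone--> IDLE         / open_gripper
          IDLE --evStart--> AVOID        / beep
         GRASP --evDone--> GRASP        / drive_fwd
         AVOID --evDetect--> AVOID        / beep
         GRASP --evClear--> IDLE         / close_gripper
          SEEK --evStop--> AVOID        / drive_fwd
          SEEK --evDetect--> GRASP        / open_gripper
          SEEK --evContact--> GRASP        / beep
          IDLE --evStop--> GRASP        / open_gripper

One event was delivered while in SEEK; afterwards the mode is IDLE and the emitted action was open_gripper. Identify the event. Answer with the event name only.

evDone

try evStart: (SEEK, evStart) → (GRASP, close_gripper)
try evContact: (SEEK, evContact) → (GRASP, beep)
try evClear: (SEEK, evClear) → (GRASP, beep)
try evDetect: (SEEK, evDetect) → (GRASP, open_gripper)
try evStop: (SEEK, evStop) → (AVOID, drive_fwd)
try evDone: (SEEK, evDone) → (IDLE, open_gripper)  ← matches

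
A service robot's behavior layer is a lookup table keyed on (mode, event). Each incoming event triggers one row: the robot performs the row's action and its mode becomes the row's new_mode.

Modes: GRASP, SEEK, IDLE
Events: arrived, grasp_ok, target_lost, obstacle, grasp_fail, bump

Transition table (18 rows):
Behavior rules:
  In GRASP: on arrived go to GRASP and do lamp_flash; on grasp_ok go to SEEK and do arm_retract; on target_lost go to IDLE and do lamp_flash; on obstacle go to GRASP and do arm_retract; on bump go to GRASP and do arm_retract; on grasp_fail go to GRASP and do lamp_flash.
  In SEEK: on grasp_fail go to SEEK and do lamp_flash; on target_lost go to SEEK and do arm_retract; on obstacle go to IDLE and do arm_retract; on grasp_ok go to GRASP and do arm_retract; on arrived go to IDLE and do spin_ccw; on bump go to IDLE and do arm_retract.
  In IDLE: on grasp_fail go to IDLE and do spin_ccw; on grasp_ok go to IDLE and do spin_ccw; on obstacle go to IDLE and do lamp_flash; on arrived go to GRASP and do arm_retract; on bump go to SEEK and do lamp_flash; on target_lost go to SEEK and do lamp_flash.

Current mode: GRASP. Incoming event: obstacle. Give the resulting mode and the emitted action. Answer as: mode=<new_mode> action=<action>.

mode=GRASP action=arm_retract

current mode = GRASP; filter table to that mode:
  (GRASP, arrived) → (GRASP, lamp_flash)
  (GRASP, grasp_ok) → (SEEK, arm_retract)
  (GRASP, target_lost) → (IDLE, lamp_flash)
  (GRASP, obstacle) → (GRASP, arm_retract)  ← event matches
  (GRASP, bump) → (GRASP, arm_retract)
  (GRASP, grasp_fail) → (GRASP, lamp_flash)
event = obstacle selects (GRASP, arm_retract)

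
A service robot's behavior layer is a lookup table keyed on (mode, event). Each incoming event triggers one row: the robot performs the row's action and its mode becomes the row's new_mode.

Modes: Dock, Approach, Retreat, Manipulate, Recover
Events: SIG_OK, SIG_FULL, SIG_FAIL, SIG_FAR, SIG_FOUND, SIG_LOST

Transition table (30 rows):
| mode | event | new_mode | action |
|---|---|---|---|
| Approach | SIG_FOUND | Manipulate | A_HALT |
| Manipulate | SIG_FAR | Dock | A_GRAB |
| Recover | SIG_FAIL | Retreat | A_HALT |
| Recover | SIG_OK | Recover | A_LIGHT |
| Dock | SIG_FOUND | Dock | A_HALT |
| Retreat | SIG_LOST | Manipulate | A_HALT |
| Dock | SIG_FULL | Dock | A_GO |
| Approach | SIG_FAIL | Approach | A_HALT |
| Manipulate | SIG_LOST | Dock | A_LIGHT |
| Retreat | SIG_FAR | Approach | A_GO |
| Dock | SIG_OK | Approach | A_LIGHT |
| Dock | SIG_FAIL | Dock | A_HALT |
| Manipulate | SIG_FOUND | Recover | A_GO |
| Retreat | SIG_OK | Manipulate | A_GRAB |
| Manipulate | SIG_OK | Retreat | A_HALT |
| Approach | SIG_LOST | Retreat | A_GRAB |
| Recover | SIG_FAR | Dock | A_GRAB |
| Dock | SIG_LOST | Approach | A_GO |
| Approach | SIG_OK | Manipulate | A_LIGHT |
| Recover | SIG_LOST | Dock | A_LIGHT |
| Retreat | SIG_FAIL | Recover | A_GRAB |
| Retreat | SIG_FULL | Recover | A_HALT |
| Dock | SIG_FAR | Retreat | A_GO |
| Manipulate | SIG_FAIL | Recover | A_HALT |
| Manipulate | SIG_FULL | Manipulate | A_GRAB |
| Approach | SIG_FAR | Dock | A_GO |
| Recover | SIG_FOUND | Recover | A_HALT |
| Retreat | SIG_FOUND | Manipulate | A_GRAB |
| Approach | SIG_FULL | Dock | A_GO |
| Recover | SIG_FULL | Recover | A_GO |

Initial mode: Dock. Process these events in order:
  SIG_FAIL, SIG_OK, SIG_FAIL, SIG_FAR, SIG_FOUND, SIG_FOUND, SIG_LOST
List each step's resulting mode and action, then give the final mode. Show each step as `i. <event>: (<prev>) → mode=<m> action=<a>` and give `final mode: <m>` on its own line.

final mode: Approach

1. SIG_FAIL: (Dock) → mode=Dock action=A_HALT
2. SIG_OK: (Dock) → mode=Approach action=A_LIGHT
3. SIG_FAIL: (Approach) → mode=Approach action=A_HALT
4. SIG_FAR: (Approach) → mode=Dock action=A_GO
5. SIG_FOUND: (Dock) → mode=Dock action=A_HALT
6. SIG_FOUND: (Dock) → mode=Dock action=A_HALT
7. SIG_LOST: (Dock) → mode=Approach action=A_GO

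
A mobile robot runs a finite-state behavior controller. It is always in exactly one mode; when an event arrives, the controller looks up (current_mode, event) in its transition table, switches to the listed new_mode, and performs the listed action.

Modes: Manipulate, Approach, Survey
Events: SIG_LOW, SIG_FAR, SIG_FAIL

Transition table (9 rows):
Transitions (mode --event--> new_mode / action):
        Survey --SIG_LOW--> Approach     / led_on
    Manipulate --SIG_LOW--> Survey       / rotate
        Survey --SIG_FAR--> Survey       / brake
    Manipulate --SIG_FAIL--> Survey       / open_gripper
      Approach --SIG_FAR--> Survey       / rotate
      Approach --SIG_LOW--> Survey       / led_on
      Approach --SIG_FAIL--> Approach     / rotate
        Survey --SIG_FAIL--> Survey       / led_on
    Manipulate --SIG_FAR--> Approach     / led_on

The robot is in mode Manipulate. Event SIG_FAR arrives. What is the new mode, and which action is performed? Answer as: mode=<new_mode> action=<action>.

mode=Approach action=led_on

current mode = Manipulate; filter table to that mode:
  (Manipulate, SIG_LOW) → (Survey, rotate)
  (Manipulate, SIG_FAIL) → (Survey, open_gripper)
  (Manipulate, SIG_FAR) → (Approach, led_on)  ← event matches
event = SIG_FAR selects (Approach, led_on)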